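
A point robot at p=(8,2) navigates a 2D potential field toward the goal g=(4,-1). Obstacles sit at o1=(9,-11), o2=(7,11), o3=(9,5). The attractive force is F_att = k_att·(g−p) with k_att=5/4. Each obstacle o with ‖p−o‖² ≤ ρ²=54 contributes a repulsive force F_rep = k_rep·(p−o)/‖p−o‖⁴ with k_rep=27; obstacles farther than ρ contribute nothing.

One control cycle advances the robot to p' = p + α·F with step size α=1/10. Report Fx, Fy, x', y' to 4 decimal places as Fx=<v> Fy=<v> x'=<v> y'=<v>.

Fx=-5.2700 Fy=-4.5600 x'=7.4730 y'=1.5440

F_att = 5/4·(g−p) = 5/4·(-4,-3) = (-5.0000,-3.7500)
o1: d²=170 > ρ²=54 → inactive
o2: d²=82 > ρ²=54 → inactive
o3: d²=10 ≤ ρ²=54; F_rep = 27·(-1,-3)/10² = (-0.2700,-0.8100)
F = F_att + ΣF_rep = (-5.2700,-4.5600)
p' = p + 1/10·F = (7.4730,1.5440)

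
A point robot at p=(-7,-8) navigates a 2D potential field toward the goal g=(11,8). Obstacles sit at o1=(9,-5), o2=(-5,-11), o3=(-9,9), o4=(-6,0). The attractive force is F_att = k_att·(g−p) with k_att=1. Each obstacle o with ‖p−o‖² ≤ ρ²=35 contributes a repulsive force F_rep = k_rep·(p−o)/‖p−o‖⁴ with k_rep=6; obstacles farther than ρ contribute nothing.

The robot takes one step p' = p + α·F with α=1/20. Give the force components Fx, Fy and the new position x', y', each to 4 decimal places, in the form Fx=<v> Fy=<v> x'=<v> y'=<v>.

Fx=17.9290 Fy=16.1065 x'=-6.1036 y'=-7.1947

F_att = 1·(g−p) = 1·(18,16) = (18.0000,16.0000)
o1: d²=265 > ρ²=35 → inactive
o2: d²=13 ≤ ρ²=35; F_rep = 6·(-2,3)/13² = (-0.0710,0.1065)
o3: d²=293 > ρ²=35 → inactive
o4: d²=65 > ρ²=35 → inactive
F = F_att + ΣF_rep = (17.9290,16.1065)
p' = p + 1/20·F = (-6.1036,-7.1947)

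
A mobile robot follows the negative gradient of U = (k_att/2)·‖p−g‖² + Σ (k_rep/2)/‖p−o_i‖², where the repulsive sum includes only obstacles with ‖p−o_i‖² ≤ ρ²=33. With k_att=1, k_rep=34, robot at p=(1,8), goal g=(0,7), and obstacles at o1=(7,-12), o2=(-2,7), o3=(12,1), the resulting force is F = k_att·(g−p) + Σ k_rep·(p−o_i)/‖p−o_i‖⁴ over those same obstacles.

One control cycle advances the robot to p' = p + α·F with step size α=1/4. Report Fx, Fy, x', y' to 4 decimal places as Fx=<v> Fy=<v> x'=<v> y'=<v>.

F_att = 1·(g−p) = 1·(-1,-1) = (-1.0000,-1.0000)
o1: d²=436 > ρ²=33 → inactive
o2: d²=10 ≤ ρ²=33; F_rep = 34·(3,1)/10² = (1.0200,0.3400)
o3: d²=170 > ρ²=33 → inactive
F = F_att + ΣF_rep = (0.0200,-0.6600)
p' = p + 1/4·F = (1.0050,7.8350)

Fx=0.0200 Fy=-0.6600 x'=1.0050 y'=7.8350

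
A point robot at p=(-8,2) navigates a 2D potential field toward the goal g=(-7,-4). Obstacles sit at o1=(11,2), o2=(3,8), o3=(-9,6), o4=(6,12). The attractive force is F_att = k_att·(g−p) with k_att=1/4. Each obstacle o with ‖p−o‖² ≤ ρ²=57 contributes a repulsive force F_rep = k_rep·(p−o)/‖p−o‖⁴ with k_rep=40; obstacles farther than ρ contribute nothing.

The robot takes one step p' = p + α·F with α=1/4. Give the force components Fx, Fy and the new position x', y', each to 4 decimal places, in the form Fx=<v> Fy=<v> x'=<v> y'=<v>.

Fx=0.3884 Fy=-2.0536 x'=-7.9029 y'=1.4866

F_att = 1/4·(g−p) = 1/4·(1,-6) = (0.2500,-1.5000)
o1: d²=361 > ρ²=57 → inactive
o2: d²=157 > ρ²=57 → inactive
o3: d²=17 ≤ ρ²=57; F_rep = 40·(1,-4)/17² = (0.1384,-0.5536)
o4: d²=296 > ρ²=57 → inactive
F = F_att + ΣF_rep = (0.3884,-2.0536)
p' = p + 1/4·F = (-7.9029,1.4866)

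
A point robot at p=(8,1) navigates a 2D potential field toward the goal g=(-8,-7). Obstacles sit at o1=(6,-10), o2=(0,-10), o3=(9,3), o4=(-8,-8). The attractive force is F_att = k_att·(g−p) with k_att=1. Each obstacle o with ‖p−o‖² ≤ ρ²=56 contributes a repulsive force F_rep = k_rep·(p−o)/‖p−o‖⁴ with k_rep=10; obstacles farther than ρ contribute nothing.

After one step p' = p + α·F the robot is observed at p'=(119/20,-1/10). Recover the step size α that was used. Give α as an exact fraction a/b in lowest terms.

F_att = 1·(g−p) = 1·(-16,-8) = (-16.0000,-8.0000)
o1: d²=125 > ρ²=56 → inactive
o2: d²=185 > ρ²=56 → inactive
o3: d²=5 ≤ ρ²=56; F_rep = 10·(-1,-2)/5² = (-0.4000,-0.8000)
o4: d²=337 > ρ²=56 → inactive
F = F_att + ΣF_rep = (-16.4000,-8.8000)
Δp = p'−p = (-2.0500,-1.1000); α = Δx/Fx = (-41/20) / (-82/5) = 1/8
check: Δy/Fy = (-11/10) / (-44/5) = 1/8 ✓

α = 1/8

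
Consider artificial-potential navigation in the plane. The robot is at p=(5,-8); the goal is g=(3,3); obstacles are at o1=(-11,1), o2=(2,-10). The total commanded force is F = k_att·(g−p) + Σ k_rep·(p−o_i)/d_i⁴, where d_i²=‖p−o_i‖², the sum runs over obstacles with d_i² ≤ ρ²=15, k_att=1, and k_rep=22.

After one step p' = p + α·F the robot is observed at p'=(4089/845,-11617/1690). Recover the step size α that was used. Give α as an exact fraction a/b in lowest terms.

F_att = 1·(g−p) = 1·(-2,11) = (-2.0000,11.0000)
o1: d²=337 > ρ²=15 → inactive
o2: d²=13 ≤ ρ²=15; F_rep = 22·(3,2)/13² = (0.3905,0.2604)
F = F_att + ΣF_rep = (-1.6095,11.2604)
Δp = p'−p = (-0.1609,1.1260); α = Δx/Fx = (-136/845) / (-272/169) = 1/10
check: Δy/Fy = (1903/1690) / (1903/169) = 1/10 ✓

α = 1/10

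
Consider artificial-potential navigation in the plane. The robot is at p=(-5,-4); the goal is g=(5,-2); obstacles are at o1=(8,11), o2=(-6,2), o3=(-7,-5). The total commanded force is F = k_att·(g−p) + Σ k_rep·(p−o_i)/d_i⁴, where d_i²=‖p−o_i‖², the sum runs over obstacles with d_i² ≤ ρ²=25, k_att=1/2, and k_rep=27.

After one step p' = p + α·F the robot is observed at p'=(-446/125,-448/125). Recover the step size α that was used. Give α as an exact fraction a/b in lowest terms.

α = 1/5

F_att = 1/2·(g−p) = 1/2·(10,2) = (5.0000,1.0000)
o1: d²=394 > ρ²=25 → inactive
o2: d²=37 > ρ²=25 → inactive
o3: d²=5 ≤ ρ²=25; F_rep = 27·(2,1)/5² = (2.1600,1.0800)
F = F_att + ΣF_rep = (7.1600,2.0800)
Δp = p'−p = (1.4320,0.4160); α = Δx/Fx = (179/125) / (179/25) = 1/5
check: Δy/Fy = (52/125) / (52/25) = 1/5 ✓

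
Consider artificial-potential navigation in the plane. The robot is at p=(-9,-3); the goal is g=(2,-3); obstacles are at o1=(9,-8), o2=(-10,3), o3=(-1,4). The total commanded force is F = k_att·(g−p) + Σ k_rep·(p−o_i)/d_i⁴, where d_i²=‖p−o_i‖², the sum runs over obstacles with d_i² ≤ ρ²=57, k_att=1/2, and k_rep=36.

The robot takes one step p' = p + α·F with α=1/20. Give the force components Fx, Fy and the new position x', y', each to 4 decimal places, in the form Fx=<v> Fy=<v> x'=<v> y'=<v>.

Fx=5.5263 Fy=-0.1578 x'=-8.7237 y'=-3.0079

F_att = 1/2·(g−p) = 1/2·(11,0) = (5.5000,0.0000)
o1: d²=349 > ρ²=57 → inactive
o2: d²=37 ≤ ρ²=57; F_rep = 36·(1,-6)/37² = (0.0263,-0.1578)
o3: d²=113 > ρ²=57 → inactive
F = F_att + ΣF_rep = (5.5263,-0.1578)
p' = p + 1/20·F = (-8.7237,-3.0079)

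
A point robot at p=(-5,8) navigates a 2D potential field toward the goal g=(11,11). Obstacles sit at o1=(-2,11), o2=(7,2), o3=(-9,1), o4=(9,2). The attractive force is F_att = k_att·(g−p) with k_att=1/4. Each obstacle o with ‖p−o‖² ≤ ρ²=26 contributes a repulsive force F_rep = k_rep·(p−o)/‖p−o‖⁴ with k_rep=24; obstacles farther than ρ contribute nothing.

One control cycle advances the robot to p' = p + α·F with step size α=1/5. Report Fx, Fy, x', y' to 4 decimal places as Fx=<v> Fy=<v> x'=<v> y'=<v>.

Fx=3.7778 Fy=0.5278 x'=-4.2444 y'=8.1056

F_att = 1/4·(g−p) = 1/4·(16,3) = (4.0000,0.7500)
o1: d²=18 ≤ ρ²=26; F_rep = 24·(-3,-3)/18² = (-0.2222,-0.2222)
o2: d²=180 > ρ²=26 → inactive
o3: d²=65 > ρ²=26 → inactive
o4: d²=232 > ρ²=26 → inactive
F = F_att + ΣF_rep = (3.7778,0.5278)
p' = p + 1/5·F = (-4.2444,8.1056)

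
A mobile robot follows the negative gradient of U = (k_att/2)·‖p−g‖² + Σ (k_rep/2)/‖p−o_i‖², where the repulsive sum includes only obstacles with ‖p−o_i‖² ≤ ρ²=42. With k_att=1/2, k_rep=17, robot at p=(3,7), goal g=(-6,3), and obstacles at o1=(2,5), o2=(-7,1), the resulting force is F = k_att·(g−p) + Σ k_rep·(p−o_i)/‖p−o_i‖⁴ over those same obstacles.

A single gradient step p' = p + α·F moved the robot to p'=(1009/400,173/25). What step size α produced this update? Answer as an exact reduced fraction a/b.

α = 1/8

F_att = 1/2·(g−p) = 1/2·(-9,-4) = (-4.5000,-2.0000)
o1: d²=5 ≤ ρ²=42; F_rep = 17·(1,2)/5² = (0.6800,1.3600)
o2: d²=136 > ρ²=42 → inactive
F = F_att + ΣF_rep = (-3.8200,-0.6400)
Δp = p'−p = (-0.4775,-0.0800); α = Δx/Fx = (-191/400) / (-191/50) = 1/8
check: Δy/Fy = (-2/25) / (-16/25) = 1/8 ✓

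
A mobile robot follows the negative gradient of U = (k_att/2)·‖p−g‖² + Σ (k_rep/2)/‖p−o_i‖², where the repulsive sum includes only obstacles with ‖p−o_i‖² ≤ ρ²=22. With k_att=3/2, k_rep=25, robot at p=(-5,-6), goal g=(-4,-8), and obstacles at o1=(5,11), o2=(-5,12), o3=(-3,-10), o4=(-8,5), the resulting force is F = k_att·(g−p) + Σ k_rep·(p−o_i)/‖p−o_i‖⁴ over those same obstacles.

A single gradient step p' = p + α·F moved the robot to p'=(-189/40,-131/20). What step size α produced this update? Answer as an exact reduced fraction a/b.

F_att = 3/2·(g−p) = 3/2·(1,-2) = (1.5000,-3.0000)
o1: d²=389 > ρ²=22 → inactive
o2: d²=324 > ρ²=22 → inactive
o3: d²=20 ≤ ρ²=22; F_rep = 25·(-2,4)/20² = (-0.1250,0.2500)
o4: d²=130 > ρ²=22 → inactive
F = F_att + ΣF_rep = (1.3750,-2.7500)
Δp = p'−p = (0.2750,-0.5500); α = Δx/Fx = (11/40) / (11/8) = 1/5
check: Δy/Fy = (-11/20) / (-11/4) = 1/5 ✓

α = 1/5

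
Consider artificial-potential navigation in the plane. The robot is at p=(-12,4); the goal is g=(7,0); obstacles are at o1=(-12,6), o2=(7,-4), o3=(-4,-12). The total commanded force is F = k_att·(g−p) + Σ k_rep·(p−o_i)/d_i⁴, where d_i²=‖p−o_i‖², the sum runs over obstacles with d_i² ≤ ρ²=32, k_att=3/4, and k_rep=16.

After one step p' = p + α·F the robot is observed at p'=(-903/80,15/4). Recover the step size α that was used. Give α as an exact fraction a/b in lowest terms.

α = 1/20

F_att = 3/4·(g−p) = 3/4·(19,-4) = (14.2500,-3.0000)
o1: d²=4 ≤ ρ²=32; F_rep = 16·(0,-2)/4² = (0.0000,-2.0000)
o2: d²=425 > ρ²=32 → inactive
o3: d²=320 > ρ²=32 → inactive
F = F_att + ΣF_rep = (14.2500,-5.0000)
Δp = p'−p = (0.7125,-0.2500); α = Δx/Fx = (57/80) / (57/4) = 1/20
check: Δy/Fy = (-1/4) / (-5) = 1/20 ✓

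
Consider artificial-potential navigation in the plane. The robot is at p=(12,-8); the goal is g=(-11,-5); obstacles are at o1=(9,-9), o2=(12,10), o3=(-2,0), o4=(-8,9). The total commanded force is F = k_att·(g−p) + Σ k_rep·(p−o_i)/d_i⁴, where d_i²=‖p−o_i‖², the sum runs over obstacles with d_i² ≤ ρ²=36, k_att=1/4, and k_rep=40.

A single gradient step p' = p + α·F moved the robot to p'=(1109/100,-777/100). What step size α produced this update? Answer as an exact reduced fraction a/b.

α = 1/5

F_att = 1/4·(g−p) = 1/4·(-23,3) = (-5.7500,0.7500)
o1: d²=10 ≤ ρ²=36; F_rep = 40·(3,1)/10² = (1.2000,0.4000)
o2: d²=324 > ρ²=36 → inactive
o3: d²=260 > ρ²=36 → inactive
o4: d²=689 > ρ²=36 → inactive
F = F_att + ΣF_rep = (-4.5500,1.1500)
Δp = p'−p = (-0.9100,0.2300); α = Δx/Fx = (-91/100) / (-91/20) = 1/5
check: Δy/Fy = (23/100) / (23/20) = 1/5 ✓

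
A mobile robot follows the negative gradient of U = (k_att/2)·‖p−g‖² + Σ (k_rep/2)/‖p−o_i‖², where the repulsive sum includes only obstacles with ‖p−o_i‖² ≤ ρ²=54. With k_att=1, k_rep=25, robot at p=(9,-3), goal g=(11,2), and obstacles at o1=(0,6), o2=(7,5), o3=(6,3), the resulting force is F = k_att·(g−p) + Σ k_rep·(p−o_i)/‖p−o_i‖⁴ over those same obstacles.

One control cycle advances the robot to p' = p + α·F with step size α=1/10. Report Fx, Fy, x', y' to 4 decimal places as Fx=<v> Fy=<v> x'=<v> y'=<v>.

F_att = 1·(g−p) = 1·(2,5) = (2.0000,5.0000)
o1: d²=162 > ρ²=54 → inactive
o2: d²=68 > ρ²=54 → inactive
o3: d²=45 ≤ ρ²=54; F_rep = 25·(3,-6)/45² = (0.0370,-0.0741)
F = F_att + ΣF_rep = (2.0370,4.9259)
p' = p + 1/10·F = (9.2037,-2.5074)

Fx=2.0370 Fy=4.9259 x'=9.2037 y'=-2.5074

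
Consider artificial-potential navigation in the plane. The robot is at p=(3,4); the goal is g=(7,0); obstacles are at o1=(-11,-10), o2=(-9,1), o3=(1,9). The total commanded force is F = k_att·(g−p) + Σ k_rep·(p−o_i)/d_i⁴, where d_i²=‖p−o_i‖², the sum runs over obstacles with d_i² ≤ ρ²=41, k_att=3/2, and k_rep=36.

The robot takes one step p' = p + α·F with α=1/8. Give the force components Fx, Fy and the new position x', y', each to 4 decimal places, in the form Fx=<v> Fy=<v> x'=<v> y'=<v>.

Fx=6.0856 Fy=-6.2140 x'=3.7607 y'=3.2232

F_att = 3/2·(g−p) = 3/2·(4,-4) = (6.0000,-6.0000)
o1: d²=392 > ρ²=41 → inactive
o2: d²=153 > ρ²=41 → inactive
o3: d²=29 ≤ ρ²=41; F_rep = 36·(2,-5)/29² = (0.0856,-0.2140)
F = F_att + ΣF_rep = (6.0856,-6.2140)
p' = p + 1/8·F = (3.7607,3.2232)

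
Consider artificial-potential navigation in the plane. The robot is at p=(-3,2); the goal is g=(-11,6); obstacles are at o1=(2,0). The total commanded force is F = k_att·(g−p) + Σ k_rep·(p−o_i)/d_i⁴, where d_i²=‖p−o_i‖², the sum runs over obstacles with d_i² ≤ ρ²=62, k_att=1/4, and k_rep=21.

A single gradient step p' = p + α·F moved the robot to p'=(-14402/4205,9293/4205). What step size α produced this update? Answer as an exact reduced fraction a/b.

F_att = 1/4·(g−p) = 1/4·(-8,4) = (-2.0000,1.0000)
o1: d²=29 ≤ ρ²=62; F_rep = 21·(-5,2)/29² = (-0.1249,0.0499)
F = F_att + ΣF_rep = (-2.1249,1.0499)
Δp = p'−p = (-0.4250,0.2100); α = Δx/Fx = (-1787/4205) / (-1787/841) = 1/5
check: Δy/Fy = (883/4205) / (883/841) = 1/5 ✓

α = 1/5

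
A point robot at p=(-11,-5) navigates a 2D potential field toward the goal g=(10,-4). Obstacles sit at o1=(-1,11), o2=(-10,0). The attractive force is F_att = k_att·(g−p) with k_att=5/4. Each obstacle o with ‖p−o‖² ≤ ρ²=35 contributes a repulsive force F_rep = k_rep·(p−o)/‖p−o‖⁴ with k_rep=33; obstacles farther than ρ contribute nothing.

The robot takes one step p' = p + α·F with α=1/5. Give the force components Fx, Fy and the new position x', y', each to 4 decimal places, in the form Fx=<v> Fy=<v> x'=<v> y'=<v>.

Fx=26.2012 Fy=1.0059 x'=-5.7598 y'=-4.7988

F_att = 5/4·(g−p) = 5/4·(21,1) = (26.2500,1.2500)
o1: d²=356 > ρ²=35 → inactive
o2: d²=26 ≤ ρ²=35; F_rep = 33·(-1,-5)/26² = (-0.0488,-0.2441)
F = F_att + ΣF_rep = (26.2012,1.0059)
p' = p + 1/5·F = (-5.7598,-4.7988)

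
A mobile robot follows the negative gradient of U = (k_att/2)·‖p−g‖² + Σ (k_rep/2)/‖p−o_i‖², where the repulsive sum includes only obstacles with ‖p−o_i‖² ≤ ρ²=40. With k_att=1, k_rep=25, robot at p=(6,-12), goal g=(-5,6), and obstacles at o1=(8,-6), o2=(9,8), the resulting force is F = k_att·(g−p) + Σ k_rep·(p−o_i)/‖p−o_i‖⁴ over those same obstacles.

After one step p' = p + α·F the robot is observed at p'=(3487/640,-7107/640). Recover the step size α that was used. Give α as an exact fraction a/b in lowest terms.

α = 1/20

F_att = 1·(g−p) = 1·(-11,18) = (-11.0000,18.0000)
o1: d²=40 ≤ ρ²=40; F_rep = 25·(-2,-6)/40² = (-0.0312,-0.0938)
o2: d²=409 > ρ²=40 → inactive
F = F_att + ΣF_rep = (-11.0312,17.9062)
Δp = p'−p = (-0.5516,0.8953); α = Δx/Fx = (-353/640) / (-353/32) = 1/20
check: Δy/Fy = (573/640) / (573/32) = 1/20 ✓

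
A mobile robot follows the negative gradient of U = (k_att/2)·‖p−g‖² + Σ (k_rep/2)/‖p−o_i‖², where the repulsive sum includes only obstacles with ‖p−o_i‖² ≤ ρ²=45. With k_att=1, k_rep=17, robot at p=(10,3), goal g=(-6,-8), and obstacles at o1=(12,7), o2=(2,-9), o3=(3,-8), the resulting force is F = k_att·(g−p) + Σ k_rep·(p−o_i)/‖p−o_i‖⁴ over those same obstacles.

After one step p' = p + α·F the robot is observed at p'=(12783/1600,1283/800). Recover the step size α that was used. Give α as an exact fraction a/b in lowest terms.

F_att = 1·(g−p) = 1·(-16,-11) = (-16.0000,-11.0000)
o1: d²=20 ≤ ρ²=45; F_rep = 17·(-2,-4)/20² = (-0.0850,-0.1700)
o2: d²=208 > ρ²=45 → inactive
o3: d²=170 > ρ²=45 → inactive
F = F_att + ΣF_rep = (-16.0850,-11.1700)
Δp = p'−p = (-2.0106,-1.3962); α = Δx/Fx = (-3217/1600) / (-3217/200) = 1/8
check: Δy/Fy = (-1117/800) / (-1117/100) = 1/8 ✓

α = 1/8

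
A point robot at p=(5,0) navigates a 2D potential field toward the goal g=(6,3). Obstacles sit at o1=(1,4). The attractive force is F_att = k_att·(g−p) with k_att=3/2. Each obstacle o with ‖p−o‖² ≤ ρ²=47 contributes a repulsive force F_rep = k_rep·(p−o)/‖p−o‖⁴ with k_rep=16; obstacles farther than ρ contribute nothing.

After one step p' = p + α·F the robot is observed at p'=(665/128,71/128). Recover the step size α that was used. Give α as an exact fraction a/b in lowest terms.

F_att = 3/2·(g−p) = 3/2·(1,3) = (1.5000,4.5000)
o1: d²=32 ≤ ρ²=47; F_rep = 16·(4,-4)/32² = (0.0625,-0.0625)
F = F_att + ΣF_rep = (1.5625,4.4375)
Δp = p'−p = (0.1953,0.5547); α = Δx/Fx = (25/128) / (25/16) = 1/8
check: Δy/Fy = (71/128) / (71/16) = 1/8 ✓

α = 1/8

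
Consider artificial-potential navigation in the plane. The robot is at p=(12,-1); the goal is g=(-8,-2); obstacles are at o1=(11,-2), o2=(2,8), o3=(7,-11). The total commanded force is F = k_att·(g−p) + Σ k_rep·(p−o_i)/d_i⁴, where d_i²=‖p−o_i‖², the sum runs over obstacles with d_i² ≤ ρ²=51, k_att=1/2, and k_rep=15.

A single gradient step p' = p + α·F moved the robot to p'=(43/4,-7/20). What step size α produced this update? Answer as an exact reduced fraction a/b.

α = 1/5

F_att = 1/2·(g−p) = 1/2·(-20,-1) = (-10.0000,-0.5000)
o1: d²=2 ≤ ρ²=51; F_rep = 15·(1,1)/2² = (3.7500,3.7500)
o2: d²=181 > ρ²=51 → inactive
o3: d²=125 > ρ²=51 → inactive
F = F_att + ΣF_rep = (-6.2500,3.2500)
Δp = p'−p = (-1.2500,0.6500); α = Δx/Fx = (-5/4) / (-25/4) = 1/5
check: Δy/Fy = (13/20) / (13/4) = 1/5 ✓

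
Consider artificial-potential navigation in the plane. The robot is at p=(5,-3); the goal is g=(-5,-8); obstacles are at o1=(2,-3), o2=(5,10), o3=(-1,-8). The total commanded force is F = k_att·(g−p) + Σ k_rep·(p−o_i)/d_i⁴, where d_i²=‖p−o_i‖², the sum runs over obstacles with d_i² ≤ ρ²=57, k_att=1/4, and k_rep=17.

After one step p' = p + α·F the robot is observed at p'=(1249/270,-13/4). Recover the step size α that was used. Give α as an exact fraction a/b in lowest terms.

F_att = 1/4·(g−p) = 1/4·(-10,-5) = (-2.5000,-1.2500)
o1: d²=9 ≤ ρ²=57; F_rep = 17·(3,0)/9² = (0.6296,0.0000)
o2: d²=169 > ρ²=57 → inactive
o3: d²=61 > ρ²=57 → inactive
F = F_att + ΣF_rep = (-1.8704,-1.2500)
Δp = p'−p = (-0.3741,-0.2500); α = Δx/Fx = (-101/270) / (-101/54) = 1/5
check: Δy/Fy = (-1/4) / (-5/4) = 1/5 ✓

α = 1/5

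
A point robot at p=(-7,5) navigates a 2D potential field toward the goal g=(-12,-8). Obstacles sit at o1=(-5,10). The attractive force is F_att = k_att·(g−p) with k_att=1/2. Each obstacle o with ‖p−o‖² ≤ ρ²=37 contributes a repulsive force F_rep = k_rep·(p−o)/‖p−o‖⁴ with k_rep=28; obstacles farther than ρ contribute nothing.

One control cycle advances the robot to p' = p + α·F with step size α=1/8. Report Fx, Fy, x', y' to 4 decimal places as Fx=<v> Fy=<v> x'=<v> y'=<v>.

Fx=-2.5666 Fy=-6.6665 x'=-7.3208 y'=4.1667

F_att = 1/2·(g−p) = 1/2·(-5,-13) = (-2.5000,-6.5000)
o1: d²=29 ≤ ρ²=37; F_rep = 28·(-2,-5)/29² = (-0.0666,-0.1665)
F = F_att + ΣF_rep = (-2.5666,-6.6665)
p' = p + 1/8·F = (-7.3208,4.1667)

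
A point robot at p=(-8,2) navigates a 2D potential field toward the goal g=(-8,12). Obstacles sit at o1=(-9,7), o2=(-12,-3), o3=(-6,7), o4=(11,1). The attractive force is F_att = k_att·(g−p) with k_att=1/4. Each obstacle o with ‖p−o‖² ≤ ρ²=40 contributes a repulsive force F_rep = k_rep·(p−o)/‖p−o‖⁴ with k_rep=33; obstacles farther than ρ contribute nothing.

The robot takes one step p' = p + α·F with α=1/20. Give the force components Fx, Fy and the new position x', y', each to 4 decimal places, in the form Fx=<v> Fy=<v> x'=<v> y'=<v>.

Fx=-0.0297 Fy=2.0597 x'=-8.0015 y'=2.1030

F_att = 1/4·(g−p) = 1/4·(0,10) = (0.0000,2.5000)
o1: d²=26 ≤ ρ²=40; F_rep = 33·(1,-5)/26² = (0.0488,-0.2441)
o2: d²=41 > ρ²=40 → inactive
o3: d²=29 ≤ ρ²=40; F_rep = 33·(-2,-5)/29² = (-0.0785,-0.1962)
o4: d²=362 > ρ²=40 → inactive
F = F_att + ΣF_rep = (-0.0297,2.0597)
p' = p + 1/20·F = (-8.0015,2.1030)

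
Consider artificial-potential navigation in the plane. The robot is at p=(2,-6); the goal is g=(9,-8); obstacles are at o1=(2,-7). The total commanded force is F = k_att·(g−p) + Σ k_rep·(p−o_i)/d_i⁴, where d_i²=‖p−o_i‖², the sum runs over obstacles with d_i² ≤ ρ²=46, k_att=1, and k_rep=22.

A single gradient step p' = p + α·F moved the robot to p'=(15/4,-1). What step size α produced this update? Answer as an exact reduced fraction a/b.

F_att = 1·(g−p) = 1·(7,-2) = (7.0000,-2.0000)
o1: d²=1 ≤ ρ²=46; F_rep = 22·(0,1)/1² = (0.0000,22.0000)
F = F_att + ΣF_rep = (7.0000,20.0000)
Δp = p'−p = (1.7500,5.0000); α = Δx/Fx = (7/4) / (7) = 1/4
check: Δy/Fy = (5) / (20) = 1/4 ✓

α = 1/4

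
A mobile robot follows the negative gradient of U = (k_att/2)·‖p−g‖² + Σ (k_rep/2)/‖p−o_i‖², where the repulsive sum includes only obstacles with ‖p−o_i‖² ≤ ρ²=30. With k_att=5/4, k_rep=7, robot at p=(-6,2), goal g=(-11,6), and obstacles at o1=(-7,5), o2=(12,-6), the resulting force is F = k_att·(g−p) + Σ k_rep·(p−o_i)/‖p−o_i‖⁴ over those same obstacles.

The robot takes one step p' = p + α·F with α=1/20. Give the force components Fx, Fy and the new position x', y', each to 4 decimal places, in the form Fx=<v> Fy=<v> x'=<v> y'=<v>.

F_att = 5/4·(g−p) = 5/4·(-5,4) = (-6.2500,5.0000)
o1: d²=10 ≤ ρ²=30; F_rep = 7·(1,-3)/10² = (0.0700,-0.2100)
o2: d²=388 > ρ²=30 → inactive
F = F_att + ΣF_rep = (-6.1800,4.7900)
p' = p + 1/20·F = (-6.3090,2.2395)

Fx=-6.1800 Fy=4.7900 x'=-6.3090 y'=2.2395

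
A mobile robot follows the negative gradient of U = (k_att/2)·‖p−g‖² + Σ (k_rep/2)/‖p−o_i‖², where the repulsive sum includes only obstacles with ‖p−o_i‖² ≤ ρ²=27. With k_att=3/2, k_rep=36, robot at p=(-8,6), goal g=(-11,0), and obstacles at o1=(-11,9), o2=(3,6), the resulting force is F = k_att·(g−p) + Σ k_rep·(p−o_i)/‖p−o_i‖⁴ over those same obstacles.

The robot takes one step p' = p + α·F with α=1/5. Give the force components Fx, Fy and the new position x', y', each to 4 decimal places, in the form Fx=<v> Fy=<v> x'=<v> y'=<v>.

Fx=-4.1667 Fy=-9.3333 x'=-8.8333 y'=4.1333

F_att = 3/2·(g−p) = 3/2·(-3,-6) = (-4.5000,-9.0000)
o1: d²=18 ≤ ρ²=27; F_rep = 36·(3,-3)/18² = (0.3333,-0.3333)
o2: d²=121 > ρ²=27 → inactive
F = F_att + ΣF_rep = (-4.1667,-9.3333)
p' = p + 1/5·F = (-8.8333,4.1333)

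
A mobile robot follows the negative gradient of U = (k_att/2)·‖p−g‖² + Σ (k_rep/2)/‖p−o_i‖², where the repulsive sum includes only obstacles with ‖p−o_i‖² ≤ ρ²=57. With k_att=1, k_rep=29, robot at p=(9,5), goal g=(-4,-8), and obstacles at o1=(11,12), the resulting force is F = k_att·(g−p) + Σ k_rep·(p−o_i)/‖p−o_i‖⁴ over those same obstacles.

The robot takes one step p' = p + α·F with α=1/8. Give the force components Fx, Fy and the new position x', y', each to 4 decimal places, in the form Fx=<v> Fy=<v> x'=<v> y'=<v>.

Fx=-13.0206 Fy=-13.0723 x'=7.3724 y'=3.3660

F_att = 1·(g−p) = 1·(-13,-13) = (-13.0000,-13.0000)
o1: d²=53 ≤ ρ²=57; F_rep = 29·(-2,-7)/53² = (-0.0206,-0.0723)
F = F_att + ΣF_rep = (-13.0206,-13.0723)
p' = p + 1/8·F = (7.3724,3.3660)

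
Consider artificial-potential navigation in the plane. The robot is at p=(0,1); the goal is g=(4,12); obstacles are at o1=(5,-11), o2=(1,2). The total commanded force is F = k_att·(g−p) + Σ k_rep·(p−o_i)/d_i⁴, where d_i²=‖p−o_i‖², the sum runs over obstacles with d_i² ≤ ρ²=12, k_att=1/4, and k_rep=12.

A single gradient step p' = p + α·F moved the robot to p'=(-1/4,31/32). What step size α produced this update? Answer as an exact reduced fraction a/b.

α = 1/8

F_att = 1/4·(g−p) = 1/4·(4,11) = (1.0000,2.7500)
o1: d²=169 > ρ²=12 → inactive
o2: d²=2 ≤ ρ²=12; F_rep = 12·(-1,-1)/2² = (-3.0000,-3.0000)
F = F_att + ΣF_rep = (-2.0000,-0.2500)
Δp = p'−p = (-0.2500,-0.0312); α = Δx/Fx = (-1/4) / (-2) = 1/8
check: Δy/Fy = (-1/32) / (-1/4) = 1/8 ✓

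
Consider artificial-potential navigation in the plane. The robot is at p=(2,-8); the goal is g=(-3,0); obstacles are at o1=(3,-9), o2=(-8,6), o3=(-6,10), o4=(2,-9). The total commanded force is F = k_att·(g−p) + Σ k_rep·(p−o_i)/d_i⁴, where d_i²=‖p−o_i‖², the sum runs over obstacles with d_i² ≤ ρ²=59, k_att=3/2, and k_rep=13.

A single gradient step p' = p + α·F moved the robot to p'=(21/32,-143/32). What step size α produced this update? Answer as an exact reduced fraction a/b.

α = 1/8

F_att = 3/2·(g−p) = 3/2·(-5,8) = (-7.5000,12.0000)
o1: d²=2 ≤ ρ²=59; F_rep = 13·(-1,1)/2² = (-3.2500,3.2500)
o2: d²=296 > ρ²=59 → inactive
o3: d²=388 > ρ²=59 → inactive
o4: d²=1 ≤ ρ²=59; F_rep = 13·(0,1)/1² = (0.0000,13.0000)
F = F_att + ΣF_rep = (-10.7500,28.2500)
Δp = p'−p = (-1.3438,3.5312); α = Δx/Fx = (-43/32) / (-43/4) = 1/8
check: Δy/Fy = (113/32) / (113/4) = 1/8 ✓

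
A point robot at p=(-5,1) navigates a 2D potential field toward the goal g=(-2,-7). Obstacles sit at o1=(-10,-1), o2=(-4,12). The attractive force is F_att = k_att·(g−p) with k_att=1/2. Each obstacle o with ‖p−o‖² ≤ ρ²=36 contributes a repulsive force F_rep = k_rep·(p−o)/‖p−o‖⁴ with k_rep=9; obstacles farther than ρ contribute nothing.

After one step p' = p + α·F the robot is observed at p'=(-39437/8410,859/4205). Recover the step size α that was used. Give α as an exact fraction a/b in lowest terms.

α = 1/5

F_att = 1/2·(g−p) = 1/2·(3,-8) = (1.5000,-4.0000)
o1: d²=29 ≤ ρ²=36; F_rep = 9·(5,2)/29² = (0.0535,0.0214)
o2: d²=122 > ρ²=36 → inactive
F = F_att + ΣF_rep = (1.5535,-3.9786)
Δp = p'−p = (0.3107,-0.7957); α = Δx/Fx = (2613/8410) / (2613/1682) = 1/5
check: Δy/Fy = (-3346/4205) / (-3346/841) = 1/5 ✓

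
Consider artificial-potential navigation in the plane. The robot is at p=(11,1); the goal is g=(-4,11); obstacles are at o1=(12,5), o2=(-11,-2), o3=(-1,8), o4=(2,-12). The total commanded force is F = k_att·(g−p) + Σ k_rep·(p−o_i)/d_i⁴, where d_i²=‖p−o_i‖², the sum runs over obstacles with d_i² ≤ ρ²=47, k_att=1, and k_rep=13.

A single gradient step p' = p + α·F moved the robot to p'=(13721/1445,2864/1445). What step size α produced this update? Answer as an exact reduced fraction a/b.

α = 1/10

F_att = 1·(g−p) = 1·(-15,10) = (-15.0000,10.0000)
o1: d²=17 ≤ ρ²=47; F_rep = 13·(-1,-4)/17² = (-0.0450,-0.1799)
o2: d²=493 > ρ²=47 → inactive
o3: d²=193 > ρ²=47 → inactive
o4: d²=250 > ρ²=47 → inactive
F = F_att + ΣF_rep = (-15.0450,9.8201)
Δp = p'−p = (-1.5045,0.9820); α = Δx/Fx = (-2174/1445) / (-4348/289) = 1/10
check: Δy/Fy = (1419/1445) / (2838/289) = 1/10 ✓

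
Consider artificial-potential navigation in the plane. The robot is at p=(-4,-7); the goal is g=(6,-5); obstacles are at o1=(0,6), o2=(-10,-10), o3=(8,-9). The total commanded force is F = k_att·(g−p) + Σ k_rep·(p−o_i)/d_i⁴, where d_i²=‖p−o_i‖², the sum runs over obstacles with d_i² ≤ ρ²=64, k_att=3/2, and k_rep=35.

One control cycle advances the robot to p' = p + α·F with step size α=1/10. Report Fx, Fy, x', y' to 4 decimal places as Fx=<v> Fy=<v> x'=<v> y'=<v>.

F_att = 3/2·(g−p) = 3/2·(10,2) = (15.0000,3.0000)
o1: d²=185 > ρ²=64 → inactive
o2: d²=45 ≤ ρ²=64; F_rep = 35·(6,3)/45² = (0.1037,0.0519)
o3: d²=148 > ρ²=64 → inactive
F = F_att + ΣF_rep = (15.1037,3.0519)
p' = p + 1/10·F = (-2.4896,-6.6948)

Fx=15.1037 Fy=3.0519 x'=-2.4896 y'=-6.6948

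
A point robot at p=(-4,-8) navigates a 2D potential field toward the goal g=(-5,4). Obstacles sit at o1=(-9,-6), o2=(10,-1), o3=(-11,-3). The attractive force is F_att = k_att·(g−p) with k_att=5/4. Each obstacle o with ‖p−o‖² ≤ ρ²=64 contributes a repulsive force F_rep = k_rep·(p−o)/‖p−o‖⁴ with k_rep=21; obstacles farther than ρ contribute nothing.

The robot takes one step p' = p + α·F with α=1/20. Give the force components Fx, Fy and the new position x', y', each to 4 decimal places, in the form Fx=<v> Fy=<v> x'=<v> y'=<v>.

F_att = 5/4·(g−p) = 5/4·(-1,12) = (-1.2500,15.0000)
o1: d²=29 ≤ ρ²=64; F_rep = 21·(5,-2)/29² = (0.1249,-0.0499)
o2: d²=245 > ρ²=64 → inactive
o3: d²=74 > ρ²=64 → inactive
F = F_att + ΣF_rep = (-1.1251,14.9501)
p' = p + 1/20·F = (-4.0563,-7.2525)

Fx=-1.1251 Fy=14.9501 x'=-4.0563 y'=-7.2525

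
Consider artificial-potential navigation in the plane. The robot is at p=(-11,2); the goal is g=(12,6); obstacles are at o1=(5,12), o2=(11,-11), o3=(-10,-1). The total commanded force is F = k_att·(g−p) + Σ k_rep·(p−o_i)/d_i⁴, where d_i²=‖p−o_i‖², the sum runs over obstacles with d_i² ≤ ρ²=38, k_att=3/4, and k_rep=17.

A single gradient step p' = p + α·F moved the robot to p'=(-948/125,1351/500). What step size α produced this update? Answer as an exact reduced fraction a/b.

F_att = 3/4·(g−p) = 3/4·(23,4) = (17.2500,3.0000)
o1: d²=356 > ρ²=38 → inactive
o2: d²=653 > ρ²=38 → inactive
o3: d²=10 ≤ ρ²=38; F_rep = 17·(-1,3)/10² = (-0.1700,0.5100)
F = F_att + ΣF_rep = (17.0800,3.5100)
Δp = p'−p = (3.4160,0.7020); α = Δx/Fx = (427/125) / (427/25) = 1/5
check: Δy/Fy = (351/500) / (351/100) = 1/5 ✓

α = 1/5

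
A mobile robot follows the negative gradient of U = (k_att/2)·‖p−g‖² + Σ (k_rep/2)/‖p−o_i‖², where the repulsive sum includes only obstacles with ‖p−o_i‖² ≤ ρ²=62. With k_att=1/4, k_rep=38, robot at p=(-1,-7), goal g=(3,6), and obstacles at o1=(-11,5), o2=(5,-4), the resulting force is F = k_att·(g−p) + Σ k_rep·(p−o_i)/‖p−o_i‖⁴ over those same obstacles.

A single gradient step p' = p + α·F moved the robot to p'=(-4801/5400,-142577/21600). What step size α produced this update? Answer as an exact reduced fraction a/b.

F_att = 1/4·(g−p) = 1/4·(4,13) = (1.0000,3.2500)
o1: d²=244 > ρ²=62 → inactive
o2: d²=45 ≤ ρ²=62; F_rep = 38·(-6,-3)/45² = (-0.1126,-0.0563)
F = F_att + ΣF_rep = (0.8874,3.1937)
Δp = p'−p = (0.1109,0.3992); α = Δx/Fx = (599/5400) / (599/675) = 1/8
check: Δy/Fy = (8623/21600) / (8623/2700) = 1/8 ✓

α = 1/8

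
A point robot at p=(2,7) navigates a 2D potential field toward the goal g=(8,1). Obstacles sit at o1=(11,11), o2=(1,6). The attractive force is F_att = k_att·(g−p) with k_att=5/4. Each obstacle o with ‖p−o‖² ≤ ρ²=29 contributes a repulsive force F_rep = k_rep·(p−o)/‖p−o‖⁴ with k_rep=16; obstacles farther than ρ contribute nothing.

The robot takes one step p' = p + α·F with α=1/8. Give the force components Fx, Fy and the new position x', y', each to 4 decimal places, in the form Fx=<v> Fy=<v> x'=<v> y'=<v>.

F_att = 5/4·(g−p) = 5/4·(6,-6) = (7.5000,-7.5000)
o1: d²=97 > ρ²=29 → inactive
o2: d²=2 ≤ ρ²=29; F_rep = 16·(1,1)/2² = (4.0000,4.0000)
F = F_att + ΣF_rep = (11.5000,-3.5000)
p' = p + 1/8·F = (3.4375,6.5625)

Fx=11.5000 Fy=-3.5000 x'=3.4375 y'=6.5625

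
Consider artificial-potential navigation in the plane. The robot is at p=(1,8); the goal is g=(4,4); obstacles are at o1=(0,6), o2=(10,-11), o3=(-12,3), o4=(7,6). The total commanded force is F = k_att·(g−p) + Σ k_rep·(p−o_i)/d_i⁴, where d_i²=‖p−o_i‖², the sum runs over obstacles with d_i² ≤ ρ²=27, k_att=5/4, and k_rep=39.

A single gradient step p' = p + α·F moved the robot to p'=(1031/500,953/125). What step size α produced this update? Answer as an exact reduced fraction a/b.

α = 1/5

F_att = 5/4·(g−p) = 5/4·(3,-4) = (3.7500,-5.0000)
o1: d²=5 ≤ ρ²=27; F_rep = 39·(1,2)/5² = (1.5600,3.1200)
o2: d²=442 > ρ²=27 → inactive
o3: d²=194 > ρ²=27 → inactive
o4: d²=40 > ρ²=27 → inactive
F = F_att + ΣF_rep = (5.3100,-1.8800)
Δp = p'−p = (1.0620,-0.3760); α = Δx/Fx = (531/500) / (531/100) = 1/5
check: Δy/Fy = (-47/125) / (-47/25) = 1/5 ✓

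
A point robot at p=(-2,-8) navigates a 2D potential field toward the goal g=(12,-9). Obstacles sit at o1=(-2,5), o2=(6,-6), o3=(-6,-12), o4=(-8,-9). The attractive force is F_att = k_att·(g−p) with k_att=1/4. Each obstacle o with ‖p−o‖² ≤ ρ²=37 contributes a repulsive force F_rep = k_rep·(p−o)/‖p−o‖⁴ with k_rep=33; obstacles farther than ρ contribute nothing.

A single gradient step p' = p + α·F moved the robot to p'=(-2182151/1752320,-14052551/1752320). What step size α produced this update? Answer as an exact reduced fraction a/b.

F_att = 1/4·(g−p) = 1/4·(14,-1) = (3.5000,-0.2500)
o1: d²=169 > ρ²=37 → inactive
o2: d²=68 > ρ²=37 → inactive
o3: d²=32 ≤ ρ²=37; F_rep = 33·(4,4)/32² = (0.1289,0.1289)
o4: d²=37 ≤ ρ²=37; F_rep = 33·(6,1)/37² = (0.1446,0.0241)
F = F_att + ΣF_rep = (3.7735,-0.0970)
Δp = p'−p = (0.7547,-0.0194); α = Δx/Fx = (1322489/1752320) / (1322489/350464) = 1/5
check: Δy/Fy = (-33991/1752320) / (-33991/350464) = 1/5 ✓

α = 1/5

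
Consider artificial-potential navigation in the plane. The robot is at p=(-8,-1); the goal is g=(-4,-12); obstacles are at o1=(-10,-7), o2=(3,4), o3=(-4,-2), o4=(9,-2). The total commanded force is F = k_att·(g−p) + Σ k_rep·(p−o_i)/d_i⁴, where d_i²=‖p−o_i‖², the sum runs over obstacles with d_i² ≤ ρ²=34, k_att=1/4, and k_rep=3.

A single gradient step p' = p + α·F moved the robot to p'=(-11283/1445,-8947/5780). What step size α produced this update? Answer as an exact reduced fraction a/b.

F_att = 1/4·(g−p) = 1/4·(4,-11) = (1.0000,-2.7500)
o1: d²=40 > ρ²=34 → inactive
o2: d²=146 > ρ²=34 → inactive
o3: d²=17 ≤ ρ²=34; F_rep = 3·(-4,1)/17² = (-0.0415,0.0104)
o4: d²=290 > ρ²=34 → inactive
F = F_att + ΣF_rep = (0.9585,-2.7396)
Δp = p'−p = (0.1917,-0.5479); α = Δx/Fx = (277/1445) / (277/289) = 1/5
check: Δy/Fy = (-3167/5780) / (-3167/1156) = 1/5 ✓

α = 1/5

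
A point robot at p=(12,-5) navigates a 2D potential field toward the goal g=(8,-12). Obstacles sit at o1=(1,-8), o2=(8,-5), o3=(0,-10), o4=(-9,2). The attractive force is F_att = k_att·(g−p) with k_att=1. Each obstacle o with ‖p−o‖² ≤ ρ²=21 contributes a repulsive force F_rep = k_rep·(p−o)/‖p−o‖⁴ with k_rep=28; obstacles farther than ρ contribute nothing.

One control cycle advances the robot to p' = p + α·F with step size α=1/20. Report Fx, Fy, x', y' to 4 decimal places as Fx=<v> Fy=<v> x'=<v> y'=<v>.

Fx=-3.5625 Fy=-7.0000 x'=11.8219 y'=-5.3500

F_att = 1·(g−p) = 1·(-4,-7) = (-4.0000,-7.0000)
o1: d²=130 > ρ²=21 → inactive
o2: d²=16 ≤ ρ²=21; F_rep = 28·(4,0)/16² = (0.4375,0.0000)
o3: d²=169 > ρ²=21 → inactive
o4: d²=490 > ρ²=21 → inactive
F = F_att + ΣF_rep = (-3.5625,-7.0000)
p' = p + 1/20·F = (11.8219,-5.3500)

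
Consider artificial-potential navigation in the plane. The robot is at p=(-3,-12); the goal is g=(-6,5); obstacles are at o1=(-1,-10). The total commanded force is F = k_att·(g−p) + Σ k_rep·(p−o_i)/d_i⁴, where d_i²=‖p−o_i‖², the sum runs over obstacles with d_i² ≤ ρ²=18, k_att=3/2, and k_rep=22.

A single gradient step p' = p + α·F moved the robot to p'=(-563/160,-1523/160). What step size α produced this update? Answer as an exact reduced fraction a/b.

F_att = 3/2·(g−p) = 3/2·(-3,17) = (-4.5000,25.5000)
o1: d²=8 ≤ ρ²=18; F_rep = 22·(-2,-2)/8² = (-0.6875,-0.6875)
F = F_att + ΣF_rep = (-5.1875,24.8125)
Δp = p'−p = (-0.5188,2.4813); α = Δx/Fx = (-83/160) / (-83/16) = 1/10
check: Δy/Fy = (397/160) / (397/16) = 1/10 ✓

α = 1/10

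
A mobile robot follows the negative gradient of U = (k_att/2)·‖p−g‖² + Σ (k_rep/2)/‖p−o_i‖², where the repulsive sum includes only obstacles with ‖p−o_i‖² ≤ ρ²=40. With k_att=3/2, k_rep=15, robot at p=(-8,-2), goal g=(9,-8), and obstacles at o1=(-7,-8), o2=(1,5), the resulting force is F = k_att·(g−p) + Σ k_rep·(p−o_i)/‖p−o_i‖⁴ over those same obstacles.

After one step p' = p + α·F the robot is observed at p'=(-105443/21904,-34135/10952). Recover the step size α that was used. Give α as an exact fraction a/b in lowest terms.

α = 1/8

F_att = 3/2·(g−p) = 3/2·(17,-6) = (25.5000,-9.0000)
o1: d²=37 ≤ ρ²=40; F_rep = 15·(-1,6)/37² = (-0.0110,0.0657)
o2: d²=130 > ρ²=40 → inactive
F = F_att + ΣF_rep = (25.4890,-8.9343)
Δp = p'−p = (3.1861,-1.1168); α = Δx/Fx = (69789/21904) / (69789/2738) = 1/8
check: Δy/Fy = (-12231/10952) / (-12231/1369) = 1/8 ✓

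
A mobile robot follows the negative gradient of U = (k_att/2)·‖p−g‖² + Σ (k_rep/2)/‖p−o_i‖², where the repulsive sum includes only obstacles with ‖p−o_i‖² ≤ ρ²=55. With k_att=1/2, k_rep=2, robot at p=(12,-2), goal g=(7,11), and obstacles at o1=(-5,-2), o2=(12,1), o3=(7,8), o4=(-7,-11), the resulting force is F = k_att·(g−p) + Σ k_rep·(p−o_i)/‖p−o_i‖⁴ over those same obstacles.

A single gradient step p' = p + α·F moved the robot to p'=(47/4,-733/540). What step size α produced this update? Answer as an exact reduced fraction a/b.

F_att = 1/2·(g−p) = 1/2·(-5,13) = (-2.5000,6.5000)
o1: d²=289 > ρ²=55 → inactive
o2: d²=9 ≤ ρ²=55; F_rep = 2·(0,-3)/9² = (0.0000,-0.0741)
o3: d²=125 > ρ²=55 → inactive
o4: d²=442 > ρ²=55 → inactive
F = F_att + ΣF_rep = (-2.5000,6.4259)
Δp = p'−p = (-0.2500,0.6426); α = Δx/Fx = (-1/4) / (-5/2) = 1/10
check: Δy/Fy = (347/540) / (347/54) = 1/10 ✓

α = 1/10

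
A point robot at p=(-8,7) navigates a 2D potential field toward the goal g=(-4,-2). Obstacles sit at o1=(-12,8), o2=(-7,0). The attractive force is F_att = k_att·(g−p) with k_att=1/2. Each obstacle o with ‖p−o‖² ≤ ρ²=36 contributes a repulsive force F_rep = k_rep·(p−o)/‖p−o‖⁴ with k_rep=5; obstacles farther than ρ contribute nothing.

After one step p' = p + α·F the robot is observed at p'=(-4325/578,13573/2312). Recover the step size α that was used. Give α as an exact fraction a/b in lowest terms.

α = 1/4

F_att = 1/2·(g−p) = 1/2·(4,-9) = (2.0000,-4.5000)
o1: d²=17 ≤ ρ²=36; F_rep = 5·(4,-1)/17² = (0.0692,-0.0173)
o2: d²=50 > ρ²=36 → inactive
F = F_att + ΣF_rep = (2.0692,-4.5173)
Δp = p'−p = (0.5173,-1.1293); α = Δx/Fx = (299/578) / (598/289) = 1/4
check: Δy/Fy = (-2611/2312) / (-2611/578) = 1/4 ✓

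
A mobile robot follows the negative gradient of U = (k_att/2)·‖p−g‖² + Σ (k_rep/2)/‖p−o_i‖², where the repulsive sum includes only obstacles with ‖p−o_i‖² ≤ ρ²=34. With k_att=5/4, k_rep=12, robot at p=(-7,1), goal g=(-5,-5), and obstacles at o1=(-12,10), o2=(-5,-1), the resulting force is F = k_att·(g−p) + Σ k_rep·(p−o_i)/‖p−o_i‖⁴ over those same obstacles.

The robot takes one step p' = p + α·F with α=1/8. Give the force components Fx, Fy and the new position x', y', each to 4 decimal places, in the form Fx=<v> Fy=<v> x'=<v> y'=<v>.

Fx=2.1250 Fy=-7.1250 x'=-6.7344 y'=0.1094

F_att = 5/4·(g−p) = 5/4·(2,-6) = (2.5000,-7.5000)
o1: d²=106 > ρ²=34 → inactive
o2: d²=8 ≤ ρ²=34; F_rep = 12·(-2,2)/8² = (-0.3750,0.3750)
F = F_att + ΣF_rep = (2.1250,-7.1250)
p' = p + 1/8·F = (-6.7344,0.1094)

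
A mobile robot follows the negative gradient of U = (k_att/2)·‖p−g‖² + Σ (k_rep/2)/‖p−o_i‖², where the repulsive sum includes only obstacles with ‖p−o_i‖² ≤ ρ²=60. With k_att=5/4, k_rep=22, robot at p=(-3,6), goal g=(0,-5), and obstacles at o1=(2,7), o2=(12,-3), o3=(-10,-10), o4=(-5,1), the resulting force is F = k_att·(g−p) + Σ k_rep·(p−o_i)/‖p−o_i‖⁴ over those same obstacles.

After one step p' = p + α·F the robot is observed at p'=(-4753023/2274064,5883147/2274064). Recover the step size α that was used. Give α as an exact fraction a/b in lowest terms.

F_att = 5/4·(g−p) = 5/4·(3,-11) = (3.7500,-13.7500)
o1: d²=26 ≤ ρ²=60; F_rep = 22·(-5,-1)/26² = (-0.1627,-0.0325)
o2: d²=306 > ρ²=60 → inactive
o3: d²=305 > ρ²=60 → inactive
o4: d²=29 ≤ ρ²=60; F_rep = 22·(2,5)/29² = (0.0523,0.1308)
F = F_att + ΣF_rep = (3.6396,-13.6517)
Δp = p'−p = (0.9099,-3.4129); α = Δx/Fx = (2069169/2274064) / (2069169/568516) = 1/4
check: Δy/Fy = (-7761237/2274064) / (-7761237/568516) = 1/4 ✓

α = 1/4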